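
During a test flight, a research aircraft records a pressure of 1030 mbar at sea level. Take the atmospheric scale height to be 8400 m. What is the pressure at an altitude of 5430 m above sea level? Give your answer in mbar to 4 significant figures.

P ≈ 539.6 mbar

Barometric formula: P = P₀ exp(−z/H).
z/H = 5430.0/8400.0 = 0.64643; exp(−0.64643) = 0.52391.
P = 1030 × 0.52391 = 539.63 mbar.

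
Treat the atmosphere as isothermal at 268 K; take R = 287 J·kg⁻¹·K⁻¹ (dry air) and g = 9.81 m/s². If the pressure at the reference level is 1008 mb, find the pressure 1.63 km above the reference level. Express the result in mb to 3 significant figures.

Scale height: H = RT/g = 287 × 268 / 9.81 = 7840.6 m.
Barometric formula: P = P₀ exp(−z/H).
z/H = 1630.0/7840.6 = 0.20789; exp(−0.20789) = 0.81230.
P = 1008 × 0.81230 = 818.80 mb.

P ≈ 819 mb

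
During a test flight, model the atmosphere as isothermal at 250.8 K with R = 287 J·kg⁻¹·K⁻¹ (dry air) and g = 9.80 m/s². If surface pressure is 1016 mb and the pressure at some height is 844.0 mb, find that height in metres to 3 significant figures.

Scale height: H = RT/g = 287 × 250.8 / 9.80 = 7344.9 m.
Invert the barometric formula: z = H ln(P₀/P).
P₀/P = 1016/844.0 = 1.2038; ln(1.2038) = 0.18548.
z = 7344.9 × 0.18548 = 1362.3 m.

z ≈ 1360 m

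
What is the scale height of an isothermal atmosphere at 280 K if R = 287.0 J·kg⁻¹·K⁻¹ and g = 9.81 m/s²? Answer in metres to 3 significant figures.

H ≈ 8190 m

The scale height of an isothermal atmosphere is H = RT/g.
H = 287.0 × 280 / 9.81 = 80360/9.81 = 8191.6 m.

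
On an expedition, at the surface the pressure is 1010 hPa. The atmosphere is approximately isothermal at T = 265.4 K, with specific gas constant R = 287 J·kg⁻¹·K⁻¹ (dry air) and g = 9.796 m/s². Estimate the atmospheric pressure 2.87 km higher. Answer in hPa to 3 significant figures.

Scale height: H = RT/g = 287 × 265.4 / 9.796 = 7775.6 m.
Barometric formula: P = P₀ exp(−z/H).
z/H = 2870.0/7775.6 = 0.36910; exp(−0.36910) = 0.69136.
P = 1010 × 0.69136 = 698.27 hPa.

P ≈ 698 hPa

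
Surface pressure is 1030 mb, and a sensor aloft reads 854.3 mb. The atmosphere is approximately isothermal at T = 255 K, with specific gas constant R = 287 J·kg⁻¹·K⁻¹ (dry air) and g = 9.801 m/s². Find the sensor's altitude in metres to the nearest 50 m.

z ≈ 1400 m

Scale height: H = RT/g = 287 × 255 / 9.801 = 7467.1 m.
Invert the barometric formula: z = H ln(P₀/P).
P₀/P = 1030/854.3 = 1.2057; ln(1.2057) = 0.18706.
z = 7467.1 × 0.18706 = 1396.8 m.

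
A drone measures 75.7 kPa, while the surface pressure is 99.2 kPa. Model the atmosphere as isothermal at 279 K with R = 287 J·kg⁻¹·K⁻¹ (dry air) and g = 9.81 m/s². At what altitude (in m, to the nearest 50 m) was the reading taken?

Scale height: H = RT/g = 287 × 279 / 9.81 = 8162.4 m.
Invert the barometric formula: z = H ln(P₀/P).
P₀/P = 99.2/75.7 = 1.3104; ln(1.3104) = 0.27033.
z = 8162.4 × 0.27033 = 2206.5 m.

z ≈ 2200 m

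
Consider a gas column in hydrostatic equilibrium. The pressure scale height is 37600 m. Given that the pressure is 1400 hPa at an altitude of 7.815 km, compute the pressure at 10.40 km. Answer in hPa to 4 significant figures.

P ≈ 1307 hPa

Between two levels, P₂ = P₁ exp(−Δz/H) with Δz = z₂ − z₁.
Δz = 10400 − 7815.0 = 2585.0 m; Δz/H = 2585.0/37600 = 0.068750.
P₂ = 1400 × exp(−0.068750) = 1400 × 0.93356 = 1307.0 hPa.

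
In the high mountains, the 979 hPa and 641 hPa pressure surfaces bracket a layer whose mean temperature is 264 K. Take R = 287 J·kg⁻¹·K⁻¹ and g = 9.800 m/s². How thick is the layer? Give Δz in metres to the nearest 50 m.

Δz ≈ 3250 m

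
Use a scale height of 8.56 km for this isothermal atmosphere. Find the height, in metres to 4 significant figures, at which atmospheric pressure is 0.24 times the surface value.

z ≈ 12220 m

Set P/P₀ = exp(−z/H) = 0.24, so z = −H ln(0.24).
−ln(0.24) = 1.4271; z = 8560.0 × 1.4271 = 12216 m.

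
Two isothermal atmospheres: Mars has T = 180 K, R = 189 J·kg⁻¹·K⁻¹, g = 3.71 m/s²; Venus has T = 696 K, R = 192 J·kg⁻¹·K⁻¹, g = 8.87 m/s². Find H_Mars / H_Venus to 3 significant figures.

H = RT/g for each body.
H_Mars = 189 × 180 / 3.71 = 9169.8 m.
H_Venus = 192 × 696 / 8.87 = 15066 m.
H_Mars/H_Venus = 9169.8/15066 = 0.60864.

H_Mars/H_Venus ≈ 0.609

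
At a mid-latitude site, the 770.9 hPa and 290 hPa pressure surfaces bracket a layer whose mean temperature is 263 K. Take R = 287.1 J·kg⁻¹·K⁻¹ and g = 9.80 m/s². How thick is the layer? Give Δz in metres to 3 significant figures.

Δz ≈ 7530 m

Hypsometric equation: Δz = (R T̄/g) ln(P₁/P₂).
R T̄/g = 287.1 × 263 / 9.80 = 7704.8 m.
ln(770.9/290) = ln(2.6583) = 0.97769.
Δz = 7704.8 × 0.97769 = 7532.9 m.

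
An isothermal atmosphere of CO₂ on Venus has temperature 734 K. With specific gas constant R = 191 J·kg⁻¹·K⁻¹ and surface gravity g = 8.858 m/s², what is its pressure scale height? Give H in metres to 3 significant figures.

H ≈ 15800 m

The scale height of an isothermal atmosphere is H = RT/g.
H = 191 × 734 / 8.858 = 140190/8.858 = 15826 m.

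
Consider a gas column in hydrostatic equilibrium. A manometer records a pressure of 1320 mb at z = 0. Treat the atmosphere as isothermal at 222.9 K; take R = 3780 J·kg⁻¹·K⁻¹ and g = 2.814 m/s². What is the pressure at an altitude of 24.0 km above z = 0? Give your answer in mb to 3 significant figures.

P ≈ 1220 mb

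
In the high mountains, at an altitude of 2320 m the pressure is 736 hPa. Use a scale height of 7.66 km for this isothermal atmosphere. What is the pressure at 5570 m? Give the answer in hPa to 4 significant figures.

Between two levels, P₂ = P₁ exp(−Δz/H) with Δz = z₂ − z₁.
Δz = 5570.0 − 2320.0 = 3250.0 m; Δz/H = 3250.0/7660.0 = 0.42428.
P₂ = 736 × exp(−0.42428) = 736 × 0.65424 = 481.52 hPa.

P ≈ 481.5 hPa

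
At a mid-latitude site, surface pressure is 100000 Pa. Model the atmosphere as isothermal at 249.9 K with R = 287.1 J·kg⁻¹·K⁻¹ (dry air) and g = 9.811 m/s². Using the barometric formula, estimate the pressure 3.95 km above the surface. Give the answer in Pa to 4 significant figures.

Scale height: H = RT/g = 287.1 × 249.9 / 9.811 = 7312.8 m.
Barometric formula: P = P₀ exp(−z/H).
z/H = 3950.0/7312.8 = 0.54015; exp(−0.54015) = 0.58266.
P = 100000 × 0.58266 = 58266 Pa.

P ≈ 58270 Pa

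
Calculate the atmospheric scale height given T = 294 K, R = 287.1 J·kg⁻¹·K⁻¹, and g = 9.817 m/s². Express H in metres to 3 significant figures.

The scale height of an isothermal atmosphere is H = RT/g.
H = 287.1 × 294 / 9.817 = 84407/9.817 = 8598.0 m.

H ≈ 8600 m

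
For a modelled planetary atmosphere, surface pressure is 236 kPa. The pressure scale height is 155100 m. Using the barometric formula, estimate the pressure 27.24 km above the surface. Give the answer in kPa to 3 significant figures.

P ≈ 198 kPa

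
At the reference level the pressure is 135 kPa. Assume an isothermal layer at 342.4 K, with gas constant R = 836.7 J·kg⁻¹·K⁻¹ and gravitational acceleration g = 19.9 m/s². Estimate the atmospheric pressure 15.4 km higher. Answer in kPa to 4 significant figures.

Scale height: H = RT/g = 836.7 × 342.4 / 19.9 = 14396 m.
Barometric formula: P = P₀ exp(−z/H).
z/H = 15400/14396 = 1.0697; exp(−1.0697) = 0.34311.
P = 135 × 0.34311 = 46.320 kPa.

P ≈ 46.32 kPa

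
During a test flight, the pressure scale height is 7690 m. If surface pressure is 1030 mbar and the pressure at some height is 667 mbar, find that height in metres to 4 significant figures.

z ≈ 3341 m

Invert the barometric formula: z = H ln(P₀/P).
P₀/P = 1030/667 = 1.5442; ln(1.5442) = 0.43451.
z = 7690.0 × 0.43451 = 3341.4 m.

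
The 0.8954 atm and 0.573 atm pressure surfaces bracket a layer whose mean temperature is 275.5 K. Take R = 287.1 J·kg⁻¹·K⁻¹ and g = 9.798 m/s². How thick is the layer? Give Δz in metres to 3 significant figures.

Δz ≈ 3600 m

Hypsometric equation: Δz = (R T̄/g) ln(P₁/P₂).
R T̄/g = 287.1 × 275.5 / 9.798 = 8072.7 m.
ln(0.8954/0.573) = ln(1.5627) = 0.44642.
Δz = 8072.7 × 0.44642 = 3603.8 m.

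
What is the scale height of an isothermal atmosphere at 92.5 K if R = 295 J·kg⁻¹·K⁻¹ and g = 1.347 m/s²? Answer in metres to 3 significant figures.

The scale height of an isothermal atmosphere is H = RT/g.
H = 295 × 92.5 / 1.347 = 27288/1.347 = 20258 m.

H ≈ 20300 m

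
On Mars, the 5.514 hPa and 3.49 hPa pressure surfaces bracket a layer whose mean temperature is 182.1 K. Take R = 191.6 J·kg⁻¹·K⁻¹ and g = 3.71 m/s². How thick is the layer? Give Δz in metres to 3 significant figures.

Hypsometric equation: Δz = (R T̄/g) ln(P₁/P₂).
R T̄/g = 191.6 × 182.1 / 3.71 = 9404.4 m.
ln(5.514/3.49) = ln(1.5799) = 0.45736.
Δz = 9404.4 × 0.45736 = 4301.2 m.

Δz ≈ 4300 m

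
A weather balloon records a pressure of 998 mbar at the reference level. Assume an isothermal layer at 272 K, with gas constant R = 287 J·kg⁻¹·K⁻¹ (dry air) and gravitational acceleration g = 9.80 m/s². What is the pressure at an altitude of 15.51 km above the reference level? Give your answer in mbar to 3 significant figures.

P ≈ 142 mbar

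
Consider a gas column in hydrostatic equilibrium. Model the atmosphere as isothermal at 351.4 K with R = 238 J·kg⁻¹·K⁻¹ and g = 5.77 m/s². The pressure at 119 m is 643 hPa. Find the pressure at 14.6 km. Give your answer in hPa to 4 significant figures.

P ≈ 236.8 hPa

Scale height: H = RT/g = 238 × 351.4 / 5.77 = 14494 m.
Between two levels, P₂ = P₁ exp(−Δz/H) with Δz = z₂ − z₁.
Δz = 14600 − 119.00 = 14481 m; Δz/H = 14481/14494 = 0.99910.
P₂ = 643 × exp(−0.99910) = 643 × 0.36821 = 236.76 hPa.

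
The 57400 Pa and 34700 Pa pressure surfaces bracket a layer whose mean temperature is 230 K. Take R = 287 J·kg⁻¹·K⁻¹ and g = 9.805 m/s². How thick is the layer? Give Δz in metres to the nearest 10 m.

Hypsometric equation: Δz = (R T̄/g) ln(P₁/P₂).
R T̄/g = 287 × 230 / 9.805 = 6732.3 m.
ln(57400/34700) = ln(1.6542) = 0.50332.
Δz = 6732.3 × 0.50332 = 3388.5 m.

Δz ≈ 3390 m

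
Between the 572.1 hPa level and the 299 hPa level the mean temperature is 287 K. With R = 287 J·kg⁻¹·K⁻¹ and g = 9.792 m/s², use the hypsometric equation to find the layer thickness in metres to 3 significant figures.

Hypsometric equation: Δz = (R T̄/g) ln(P₁/P₂).
R T̄/g = 287 × 287 / 9.792 = 8411.9 m.
ln(572.1/299) = ln(1.9134) = 0.64888.
Δz = 8411.9 × 0.64888 = 5458.3 m.

Δz ≈ 5460 m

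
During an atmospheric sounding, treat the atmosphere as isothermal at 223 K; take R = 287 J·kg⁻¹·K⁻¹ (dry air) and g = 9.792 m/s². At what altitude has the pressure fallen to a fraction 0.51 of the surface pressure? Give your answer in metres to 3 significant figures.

z ≈ 4400 m

Scale height: H = RT/g = 287 × 223 / 9.792 = 6536.0 m.
Set P/P₀ = exp(−z/H) = 0.51, so z = −H ln(0.51).
−ln(0.51) = 0.67334; z = 6536.0 × 0.67334 = 4401.0 m.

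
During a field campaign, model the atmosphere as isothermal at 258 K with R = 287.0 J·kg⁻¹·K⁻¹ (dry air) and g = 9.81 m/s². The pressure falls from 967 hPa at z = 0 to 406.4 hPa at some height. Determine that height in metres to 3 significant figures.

z ≈ 6540 m

Scale height: H = RT/g = 287.0 × 258 / 9.81 = 7548.0 m.
Invert the barometric formula: z = H ln(P₀/P).
P₀/P = 967/406.4 = 2.3794; ln(2.3794) = 0.86685.
z = 7548.0 × 0.86685 = 6543.0 m.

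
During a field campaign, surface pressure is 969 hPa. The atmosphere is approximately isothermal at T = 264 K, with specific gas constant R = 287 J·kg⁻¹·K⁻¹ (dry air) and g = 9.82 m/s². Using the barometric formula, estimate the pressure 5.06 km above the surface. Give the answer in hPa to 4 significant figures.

P ≈ 502.9 hPa

Scale height: H = RT/g = 287 × 264 / 9.82 = 7715.7 m.
Barometric formula: P = P₀ exp(−z/H).
z/H = 5060.0/7715.7 = 0.65581; exp(−0.65581) = 0.51902.
P = 969 × 0.51902 = 502.93 hPa.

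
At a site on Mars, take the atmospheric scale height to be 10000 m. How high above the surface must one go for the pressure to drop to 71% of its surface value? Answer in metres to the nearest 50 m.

z ≈ 3400 m

Set P/P₀ = exp(−z/H) = 0.71, so z = −H ln(0.71).
−ln(0.71) = 0.34249; z = 10000 × 0.34249 = 3424.9 m.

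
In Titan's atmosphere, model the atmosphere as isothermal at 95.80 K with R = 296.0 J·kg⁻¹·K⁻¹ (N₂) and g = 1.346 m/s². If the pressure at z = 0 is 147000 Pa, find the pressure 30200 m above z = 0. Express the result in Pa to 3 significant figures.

P ≈ 35100 Pa

Scale height: H = RT/g = 296.0 × 95.80 / 1.346 = 21067 m.
Barometric formula: P = P₀ exp(−z/H).
z/H = 30200/21067 = 1.4335; exp(−1.4335) = 0.23847.
P = 147000 × 0.23847 = 35055 Pa.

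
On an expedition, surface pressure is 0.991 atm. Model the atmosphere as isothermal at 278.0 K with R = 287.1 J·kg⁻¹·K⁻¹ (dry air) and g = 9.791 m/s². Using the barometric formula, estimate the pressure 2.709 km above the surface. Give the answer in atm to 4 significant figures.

Scale height: H = RT/g = 287.1 × 278.0 / 9.791 = 8151.8 m.
Barometric formula: P = P₀ exp(−z/H).
z/H = 2709.0/8151.8 = 0.33232; exp(−0.33232) = 0.71726.
P = 0.991 × 0.71726 = 0.71080 atm.

P ≈ 0.7108 atm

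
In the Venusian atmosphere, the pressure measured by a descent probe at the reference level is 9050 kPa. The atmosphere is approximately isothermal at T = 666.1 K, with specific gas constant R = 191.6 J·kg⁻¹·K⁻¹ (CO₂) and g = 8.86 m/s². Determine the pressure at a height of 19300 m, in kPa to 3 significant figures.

P ≈ 2370 kPa

Scale height: H = RT/g = 191.6 × 666.1 / 8.86 = 14405 m.
Barometric formula: P = P₀ exp(−z/H).
z/H = 19300/14405 = 1.3398; exp(−1.3398) = 0.26190.
P = 9050 × 0.26190 = 2370.2 kPa.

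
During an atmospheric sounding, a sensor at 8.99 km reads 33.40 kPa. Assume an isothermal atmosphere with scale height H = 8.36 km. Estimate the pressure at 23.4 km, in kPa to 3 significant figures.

Between two levels, P₂ = P₁ exp(−Δz/H) with Δz = z₂ − z₁.
Δz = 23400 − 8990.0 = 14410 m; Δz/H = 14410/8360.0 = 1.7237.
P₂ = 33.40 × exp(−1.7237) = 33.40 × 0.17840 = 5.9586 kPa.

P ≈ 5.96 kPa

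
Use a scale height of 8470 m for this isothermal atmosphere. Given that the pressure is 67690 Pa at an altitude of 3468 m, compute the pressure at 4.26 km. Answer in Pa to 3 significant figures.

P ≈ 61600 Pa

Between two levels, P₂ = P₁ exp(−Δz/H) with Δz = z₂ − z₁.
Δz = 4260.0 − 3468.0 = 792.00 m; Δz/H = 792.00/8470.0 = 0.093506.
P₂ = 67690 × exp(−0.093506) = 67690 × 0.91073 = 61647 Pa.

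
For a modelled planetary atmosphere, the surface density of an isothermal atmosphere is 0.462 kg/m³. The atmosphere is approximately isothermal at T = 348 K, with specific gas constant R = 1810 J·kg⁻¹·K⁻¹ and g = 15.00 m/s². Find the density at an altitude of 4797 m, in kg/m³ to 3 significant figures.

ρ ≈ 0.412 kg/m³

Scale height: H = RT/g = 1810 × 348 / 15.00 = 41992 m.
In an isothermal atmosphere, density decays like pressure: ρ = ρ₀ exp(−z/H).
z/H = 4797.0/41992 = 0.11424; exp(−0.11424) = 0.89204.
ρ = 0.462 × 0.89204 = 0.41212 kg/m³.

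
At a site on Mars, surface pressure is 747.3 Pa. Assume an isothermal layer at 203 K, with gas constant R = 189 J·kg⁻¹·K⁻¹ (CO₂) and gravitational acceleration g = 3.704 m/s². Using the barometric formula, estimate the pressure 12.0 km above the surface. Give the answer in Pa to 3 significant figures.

Scale height: H = RT/g = 189 × 203 / 3.704 = 10358 m.
Barometric formula: P = P₀ exp(−z/H).
z/H = 12000/10358 = 1.1585; exp(−1.1585) = 0.31396.
P = 747.3 × 0.31396 = 234.62 Pa.

P ≈ 235 Pa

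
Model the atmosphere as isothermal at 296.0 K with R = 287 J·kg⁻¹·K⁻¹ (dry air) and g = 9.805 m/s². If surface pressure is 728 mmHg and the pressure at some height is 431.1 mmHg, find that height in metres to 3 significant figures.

Scale height: H = RT/g = 287 × 296.0 / 9.805 = 8664.2 m.
Invert the barometric formula: z = H ln(P₀/P).
P₀/P = 728/431.1 = 1.6887; ln(1.6887) = 0.52396.
z = 8664.2 × 0.52396 = 4539.7 m.

z ≈ 4540 m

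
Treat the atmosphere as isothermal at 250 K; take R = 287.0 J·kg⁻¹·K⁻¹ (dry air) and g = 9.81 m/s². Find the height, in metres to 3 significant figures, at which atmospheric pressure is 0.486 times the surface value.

Scale height: H = RT/g = 287.0 × 250 / 9.81 = 7314.0 m.
Set P/P₀ = exp(−z/H) = 0.486, so z = −H ln(0.486).
−ln(0.486) = 0.72155; z = 7314.0 × 0.72155 = 5277.4 m.

z ≈ 5280 m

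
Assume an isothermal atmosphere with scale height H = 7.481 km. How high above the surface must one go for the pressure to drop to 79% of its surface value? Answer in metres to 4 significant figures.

z ≈ 1763 m

Set P/P₀ = exp(−z/H) = 0.79, so z = −H ln(0.79).
−ln(0.79) = 0.23572; z = 7481.0 × 0.23572 = 1763.4 m.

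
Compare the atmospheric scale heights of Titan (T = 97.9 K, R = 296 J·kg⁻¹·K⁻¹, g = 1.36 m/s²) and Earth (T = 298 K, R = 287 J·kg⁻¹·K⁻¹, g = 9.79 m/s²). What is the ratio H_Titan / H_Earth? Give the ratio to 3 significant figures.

H = RT/g for each body.
H_Titan = 296 × 97.9 / 1.36 = 21308 m.
H_Earth = 287 × 298 / 9.79 = 8736.1 m.
H_Titan/H_Earth = 21308/8736.1 = 2.4391.

H_Titan/H_Earth ≈ 2.44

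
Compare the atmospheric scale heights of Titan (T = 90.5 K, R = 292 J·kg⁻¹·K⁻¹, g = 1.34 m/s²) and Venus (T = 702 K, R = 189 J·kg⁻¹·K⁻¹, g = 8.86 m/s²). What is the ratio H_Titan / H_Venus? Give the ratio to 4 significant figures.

H_Titan/H_Venus ≈ 1.317

H = RT/g for each body.
H_Titan = 292 × 90.5 / 1.34 = 19721 m.
H_Venus = 189 × 702 / 8.86 = 14975 m.
H_Titan/H_Venus = 19721/14975 = 1.3169.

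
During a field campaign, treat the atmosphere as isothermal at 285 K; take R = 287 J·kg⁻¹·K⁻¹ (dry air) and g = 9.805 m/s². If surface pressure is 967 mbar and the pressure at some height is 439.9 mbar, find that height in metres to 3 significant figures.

Scale height: H = RT/g = 287 × 285 / 9.805 = 8342.2 m.
Invert the barometric formula: z = H ln(P₀/P).
P₀/P = 967/439.9 = 2.1982; ln(2.1982) = 0.78764.
z = 8342.2 × 0.78764 = 6570.7 m.

z ≈ 6570 m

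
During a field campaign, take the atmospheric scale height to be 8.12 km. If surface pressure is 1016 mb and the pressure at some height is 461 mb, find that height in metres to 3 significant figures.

Invert the barometric formula: z = H ln(P₀/P).
P₀/P = 1016/461 = 2.2039; ln(2.2039) = 0.79023.
z = 8120.0 × 0.79023 = 6416.7 m.

z ≈ 6420 m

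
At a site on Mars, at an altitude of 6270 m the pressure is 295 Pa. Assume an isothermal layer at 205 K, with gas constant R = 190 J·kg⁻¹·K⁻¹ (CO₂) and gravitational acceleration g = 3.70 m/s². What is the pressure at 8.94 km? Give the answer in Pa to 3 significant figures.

Scale height: H = RT/g = 190 × 205 / 3.70 = 10527 m.
Between two levels, P₂ = P₁ exp(−Δz/H) with Δz = z₂ − z₁.
Δz = 8940.0 − 6270.0 = 2670.0 m; Δz/H = 2670.0/10527 = 0.25363.
P₂ = 295 × exp(−0.25363) = 295 × 0.77598 = 228.91 Pa.

P ≈ 229 Pa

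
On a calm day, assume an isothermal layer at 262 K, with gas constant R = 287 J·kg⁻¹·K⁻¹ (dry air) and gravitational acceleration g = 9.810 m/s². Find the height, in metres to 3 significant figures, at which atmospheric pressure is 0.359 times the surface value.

Scale height: H = RT/g = 287 × 262 / 9.810 = 7665.0 m.
Set P/P₀ = exp(−z/H) = 0.359, so z = −H ln(0.359).
−ln(0.359) = 1.0244; z = 7665.0 × 1.0244 = 7852.0 m.

z ≈ 7850 m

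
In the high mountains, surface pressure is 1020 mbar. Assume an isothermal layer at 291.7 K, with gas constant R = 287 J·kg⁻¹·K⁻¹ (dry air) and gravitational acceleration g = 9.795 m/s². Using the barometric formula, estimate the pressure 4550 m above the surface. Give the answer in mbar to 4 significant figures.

Scale height: H = RT/g = 287 × 291.7 / 9.795 = 8547.0 m.
Barometric formula: P = P₀ exp(−z/H).
z/H = 4550.0/8547.0 = 0.53235; exp(−0.53235) = 0.58722.
P = 1020 × 0.58722 = 598.96 mbar.

P ≈ 599.0 mbar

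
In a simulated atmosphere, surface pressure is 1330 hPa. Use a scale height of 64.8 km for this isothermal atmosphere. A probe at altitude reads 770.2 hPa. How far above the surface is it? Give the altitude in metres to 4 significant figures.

z ≈ 35400 m

Invert the barometric formula: z = H ln(P₀/P).
P₀/P = 1330/770.2 = 1.7268; ln(1.7268) = 0.54627.
z = 64800 × 0.54627 = 35398 m.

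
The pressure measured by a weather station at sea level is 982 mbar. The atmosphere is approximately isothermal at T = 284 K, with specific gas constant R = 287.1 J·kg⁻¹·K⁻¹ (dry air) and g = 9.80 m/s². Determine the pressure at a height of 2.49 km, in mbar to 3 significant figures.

P ≈ 728 mbar

Scale height: H = RT/g = 287.1 × 284 / 9.80 = 8320.0 m.
Barometric formula: P = P₀ exp(−z/H).
z/H = 2490.0/8320.0 = 0.29928; exp(−0.29928) = 0.74135.
P = 982 × 0.74135 = 728.01 mbar.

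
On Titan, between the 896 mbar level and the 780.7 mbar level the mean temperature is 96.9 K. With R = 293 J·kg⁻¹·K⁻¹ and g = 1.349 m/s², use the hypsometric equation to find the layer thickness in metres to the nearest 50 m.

Δz ≈ 2900 m

Hypsometric equation: Δz = (R T̄/g) ln(P₁/P₂).
R T̄/g = 293 × 96.9 / 1.349 = 21046 m.
ln(896/780.7) = ln(1.1477) = 0.13776.
Δz = 21046 × 0.13776 = 2899.3 m.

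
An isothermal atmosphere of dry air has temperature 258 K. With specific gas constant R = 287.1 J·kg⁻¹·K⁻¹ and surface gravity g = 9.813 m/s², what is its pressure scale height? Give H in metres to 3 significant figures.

H ≈ 7550 m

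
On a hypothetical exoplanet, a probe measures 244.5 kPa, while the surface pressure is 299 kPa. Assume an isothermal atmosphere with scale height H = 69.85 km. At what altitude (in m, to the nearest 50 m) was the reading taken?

Invert the barometric formula: z = H ln(P₀/P).
P₀/P = 299/244.5 = 1.2229; ln(1.2229) = 0.20123.
z = 69850 × 0.20123 = 14056 m.

z ≈ 14050 m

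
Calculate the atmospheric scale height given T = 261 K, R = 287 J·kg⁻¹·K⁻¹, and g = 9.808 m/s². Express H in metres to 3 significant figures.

The scale height of an isothermal atmosphere is H = RT/g.
H = 287 × 261 / 9.808 = 74907/9.808 = 7637.3 m.

H ≈ 7640 m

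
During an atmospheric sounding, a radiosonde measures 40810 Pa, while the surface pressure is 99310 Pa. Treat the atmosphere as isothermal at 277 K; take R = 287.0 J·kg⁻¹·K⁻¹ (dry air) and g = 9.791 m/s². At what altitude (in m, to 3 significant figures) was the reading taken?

Scale height: H = RT/g = 287.0 × 277 / 9.791 = 8119.6 m.
Invert the barometric formula: z = H ln(P₀/P).
P₀/P = 99310/40810 = 2.4335; ln(2.4335) = 0.88933.
z = 8119.6 × 0.88933 = 7221.0 m.

z ≈ 7220 m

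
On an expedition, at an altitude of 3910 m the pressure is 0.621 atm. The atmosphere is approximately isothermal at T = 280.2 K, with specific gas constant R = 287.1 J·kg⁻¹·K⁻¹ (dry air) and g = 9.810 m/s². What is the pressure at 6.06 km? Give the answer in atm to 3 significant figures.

P ≈ 0.478 atm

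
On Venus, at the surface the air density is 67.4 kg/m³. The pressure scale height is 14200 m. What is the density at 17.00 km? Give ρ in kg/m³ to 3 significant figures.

ρ ≈ 20.4 kg/m³

In an isothermal atmosphere, density decays like pressure: ρ = ρ₀ exp(−z/H).
z/H = 17000/14200 = 1.1972; exp(−1.1972) = 0.30204.
ρ = 67.4 × 0.30204 = 20.357 kg/m³.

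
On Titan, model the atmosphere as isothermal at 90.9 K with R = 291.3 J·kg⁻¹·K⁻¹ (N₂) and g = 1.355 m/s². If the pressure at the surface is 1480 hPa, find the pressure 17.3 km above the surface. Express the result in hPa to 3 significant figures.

Scale height: H = RT/g = 291.3 × 90.9 / 1.355 = 19542 m.
Barometric formula: P = P₀ exp(−z/H).
z/H = 17300/19542 = 0.88527; exp(−0.88527) = 0.41260.
P = 1480 × 0.41260 = 610.65 hPa.

P ≈ 611 hPa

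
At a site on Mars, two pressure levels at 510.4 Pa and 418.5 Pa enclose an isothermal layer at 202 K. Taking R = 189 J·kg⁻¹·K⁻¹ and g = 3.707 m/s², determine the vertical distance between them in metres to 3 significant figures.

Δz ≈ 2040 m

Hypsometric equation: Δz = (R T̄/g) ln(P₁/P₂).
R T̄/g = 189 × 202 / 3.707 = 10299 m.
ln(510.4/418.5) = ln(1.2196) = 0.19852.
Δz = 10299 × 0.19852 = 2044.6 m.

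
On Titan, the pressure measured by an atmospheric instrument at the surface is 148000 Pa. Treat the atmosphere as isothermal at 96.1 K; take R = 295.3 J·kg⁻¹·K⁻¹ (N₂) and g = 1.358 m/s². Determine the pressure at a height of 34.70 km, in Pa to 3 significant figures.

P ≈ 28100 Pa

Scale height: H = RT/g = 295.3 × 96.1 / 1.358 = 20897 m.
Barometric formula: P = P₀ exp(−z/H).
z/H = 34700/20897 = 1.6605; exp(−1.6605) = 0.19004.
P = 148000 × 0.19004 = 28126 Pa.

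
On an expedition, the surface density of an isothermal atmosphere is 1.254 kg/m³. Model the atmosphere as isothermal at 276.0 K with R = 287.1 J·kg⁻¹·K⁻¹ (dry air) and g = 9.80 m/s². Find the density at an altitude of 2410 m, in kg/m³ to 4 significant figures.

ρ ≈ 0.9308 kg/m³

Scale height: H = RT/g = 287.1 × 276.0 / 9.80 = 8085.7 m.
In an isothermal atmosphere, density decays like pressure: ρ = ρ₀ exp(−z/H).
z/H = 2410.0/8085.7 = 0.29806; exp(−0.29806) = 0.74226.
ρ = 1.254 × 0.74226 = 0.93079 kg/m³.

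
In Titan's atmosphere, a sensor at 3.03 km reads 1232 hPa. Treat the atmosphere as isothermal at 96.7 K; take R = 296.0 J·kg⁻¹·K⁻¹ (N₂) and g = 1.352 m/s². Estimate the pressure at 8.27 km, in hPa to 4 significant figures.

P ≈ 961.9 hPa

Scale height: H = RT/g = 296.0 × 96.7 / 1.352 = 21171 m.
Between two levels, P₂ = P₁ exp(−Δz/H) with Δz = z₂ − z₁.
Δz = 8270.0 − 3030.0 = 5240.0 m; Δz/H = 5240.0/21171 = 0.24751.
P₂ = 1232 × exp(−0.24751) = 1232 × 0.78074 = 961.87 hPa.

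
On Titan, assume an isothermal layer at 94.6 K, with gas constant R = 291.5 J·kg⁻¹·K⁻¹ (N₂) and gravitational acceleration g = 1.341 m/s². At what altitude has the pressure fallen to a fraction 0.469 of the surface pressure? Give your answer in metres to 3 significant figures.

z ≈ 15600 m

Scale height: H = RT/g = 291.5 × 94.6 / 1.341 = 20564 m.
Set P/P₀ = exp(−z/H) = 0.469, so z = −H ln(0.469).
−ln(0.469) = 0.75715; z = 20564 × 0.75715 = 15570 m.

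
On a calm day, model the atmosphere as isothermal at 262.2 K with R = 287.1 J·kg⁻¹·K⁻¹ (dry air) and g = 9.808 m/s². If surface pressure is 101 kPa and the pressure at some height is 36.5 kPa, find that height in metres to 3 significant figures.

z ≈ 7810 m

Scale height: H = RT/g = 287.1 × 262.2 / 9.808 = 7675.1 m.
Invert the barometric formula: z = H ln(P₀/P).
P₀/P = 101/36.5 = 2.7671; ln(2.7671) = 1.0178.
z = 7675.1 × 1.0178 = 7811.7 m.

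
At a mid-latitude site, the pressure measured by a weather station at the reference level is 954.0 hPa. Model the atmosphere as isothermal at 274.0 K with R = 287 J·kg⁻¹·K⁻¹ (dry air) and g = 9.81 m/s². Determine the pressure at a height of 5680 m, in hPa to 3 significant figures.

P ≈ 470 hPa

Scale height: H = RT/g = 287 × 274.0 / 9.81 = 8016.1 m.
Barometric formula: P = P₀ exp(−z/H).
z/H = 5680.0/8016.1 = 0.70857; exp(−0.70857) = 0.49235.
P = 954.0 × 0.49235 = 469.70 hPa.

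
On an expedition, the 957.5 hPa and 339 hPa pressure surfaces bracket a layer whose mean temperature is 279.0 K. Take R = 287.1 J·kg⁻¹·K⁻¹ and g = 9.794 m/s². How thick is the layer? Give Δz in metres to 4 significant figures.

Δz ≈ 8492 m

Hypsometric equation: Δz = (R T̄/g) ln(P₁/P₂).
R T̄/g = 287.1 × 279.0 / 9.794 = 8178.6 m.
ln(957.5/339) = ln(2.8245) = 1.0383.
Δz = 8178.6 × 1.0383 = 8491.8 m.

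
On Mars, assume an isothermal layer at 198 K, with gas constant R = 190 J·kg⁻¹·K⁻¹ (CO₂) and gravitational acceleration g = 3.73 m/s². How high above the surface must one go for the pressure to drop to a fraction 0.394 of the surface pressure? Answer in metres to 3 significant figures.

Scale height: H = RT/g = 190 × 198 / 3.73 = 10086 m.
Set P/P₀ = exp(−z/H) = 0.394, so z = −H ln(0.394).
−ln(0.394) = 0.93140; z = 10086 × 0.93140 = 9394.1 m.

z ≈ 9390 m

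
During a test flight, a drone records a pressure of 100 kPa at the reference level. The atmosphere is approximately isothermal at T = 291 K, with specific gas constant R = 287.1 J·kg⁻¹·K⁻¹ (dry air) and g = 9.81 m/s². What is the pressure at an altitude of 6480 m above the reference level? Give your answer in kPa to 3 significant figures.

P ≈ 46.7 kPa

Scale height: H = RT/g = 287.1 × 291 / 9.81 = 8516.4 m.
Barometric formula: P = P₀ exp(−z/H).
z/H = 6480.0/8516.4 = 0.76088; exp(−0.76088) = 0.46726.
P = 100 × 0.46726 = 46.726 kPa.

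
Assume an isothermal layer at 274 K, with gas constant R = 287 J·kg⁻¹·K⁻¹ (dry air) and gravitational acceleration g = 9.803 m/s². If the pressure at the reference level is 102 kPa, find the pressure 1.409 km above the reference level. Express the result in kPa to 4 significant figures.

Scale height: H = RT/g = 287 × 274 / 9.803 = 8021.8 m.
Barometric formula: P = P₀ exp(−z/H).
z/H = 1409.0/8021.8 = 0.17565; exp(−0.17565) = 0.83891.
P = 102 × 0.83891 = 85.569 kPa.

P ≈ 85.57 kPa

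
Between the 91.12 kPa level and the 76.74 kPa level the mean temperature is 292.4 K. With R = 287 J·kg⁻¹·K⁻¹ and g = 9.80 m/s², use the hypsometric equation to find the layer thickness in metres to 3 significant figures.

Δz ≈ 1470 m

Hypsometric equation: Δz = (R T̄/g) ln(P₁/P₂).
R T̄/g = 287 × 292.4 / 9.80 = 8563.1 m.
ln(91.12/76.74) = ln(1.1874) = 0.17177.
Δz = 8563.1 × 0.17177 = 1470.9 m.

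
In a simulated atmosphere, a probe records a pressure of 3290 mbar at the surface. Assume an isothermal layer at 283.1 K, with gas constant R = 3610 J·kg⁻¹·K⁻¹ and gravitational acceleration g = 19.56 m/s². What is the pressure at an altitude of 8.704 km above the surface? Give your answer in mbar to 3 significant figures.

P ≈ 2790 mbar

Scale height: H = RT/g = 3610 × 283.1 / 19.56 = 52249 m.
Barometric formula: P = P₀ exp(−z/H).
z/H = 8704.0/52249 = 0.16659; exp(−0.16659) = 0.84655.
P = 3290 × 0.84655 = 2785.1 mbar.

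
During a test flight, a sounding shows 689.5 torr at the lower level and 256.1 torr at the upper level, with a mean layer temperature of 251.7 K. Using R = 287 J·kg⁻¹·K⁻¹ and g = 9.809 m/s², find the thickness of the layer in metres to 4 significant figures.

Hypsometric equation: Δz = (R T̄/g) ln(P₁/P₂).
R T̄/g = 287 × 251.7 / 9.809 = 7364.5 m.
ln(689.5/256.1) = ln(2.6923) = 0.99040.
Δz = 7364.5 × 0.99040 = 7293.8 m.

Δz ≈ 7294 m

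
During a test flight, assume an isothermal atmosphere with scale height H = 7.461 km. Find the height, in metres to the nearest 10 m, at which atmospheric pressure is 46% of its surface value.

z ≈ 5790 m

Set P/P₀ = exp(−z/H) = 0.46, so z = −H ln(0.46).
−ln(0.46) = 0.77653; z = 7461.0 × 0.77653 = 5793.7 m.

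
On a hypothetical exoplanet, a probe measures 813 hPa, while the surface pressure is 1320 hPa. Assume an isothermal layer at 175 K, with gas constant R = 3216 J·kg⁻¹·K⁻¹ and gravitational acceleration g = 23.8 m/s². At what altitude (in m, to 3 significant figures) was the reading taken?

z ≈ 11500 m

Scale height: H = RT/g = 3216 × 175 / 23.8 = 23647 m.
Invert the barometric formula: z = H ln(P₀/P).
P₀/P = 1320/813 = 1.6236; ln(1.6236) = 0.48465.
z = 23647 × 0.48465 = 11461 m.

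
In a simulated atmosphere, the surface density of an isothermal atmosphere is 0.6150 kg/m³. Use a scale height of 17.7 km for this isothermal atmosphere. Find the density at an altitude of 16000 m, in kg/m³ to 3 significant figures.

In an isothermal atmosphere, density decays like pressure: ρ = ρ₀ exp(−z/H).
z/H = 16000/17700 = 0.90395; exp(−0.90395) = 0.40497.
ρ = 0.6150 × 0.40497 = 0.24906 kg/m³.

ρ ≈ 0.249 kg/m³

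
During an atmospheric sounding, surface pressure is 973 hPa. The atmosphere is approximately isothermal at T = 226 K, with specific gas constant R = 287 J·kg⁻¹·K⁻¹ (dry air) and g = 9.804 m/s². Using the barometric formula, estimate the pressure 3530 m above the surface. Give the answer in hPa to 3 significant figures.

Scale height: H = RT/g = 287 × 226 / 9.804 = 6615.9 m.
Barometric formula: P = P₀ exp(−z/H).
z/H = 3530.0/6615.9 = 0.53356; exp(−0.53356) = 0.58651.
P = 973 × 0.58651 = 570.67 hPa.

P ≈ 571 hPa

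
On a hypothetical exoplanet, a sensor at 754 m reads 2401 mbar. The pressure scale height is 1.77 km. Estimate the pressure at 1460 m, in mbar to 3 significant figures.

P ≈ 1610 mbar

Between two levels, P₂ = P₁ exp(−Δz/H) with Δz = z₂ − z₁.
Δz = 1460.0 − 754.00 = 706.00 m; Δz/H = 706.00/1770.0 = 0.39887.
P₂ = 2401 × exp(−0.39887) = 2401 × 0.67108 = 1611.3 mbar.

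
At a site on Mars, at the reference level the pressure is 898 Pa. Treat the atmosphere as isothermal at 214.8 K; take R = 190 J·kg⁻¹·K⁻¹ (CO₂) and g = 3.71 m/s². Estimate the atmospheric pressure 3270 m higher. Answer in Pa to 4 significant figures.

P ≈ 667.1 Pa

Scale height: H = RT/g = 190 × 214.8 / 3.71 = 11001 m.
Barometric formula: P = P₀ exp(−z/H).
z/H = 3270.0/11001 = 0.29725; exp(−0.29725) = 0.74286.
P = 898 × 0.74286 = 667.09 Pa.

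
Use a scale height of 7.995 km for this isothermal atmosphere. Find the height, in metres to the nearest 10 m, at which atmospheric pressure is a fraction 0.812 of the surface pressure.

z ≈ 1660 m

Set P/P₀ = exp(−z/H) = 0.812, so z = −H ln(0.812).
−ln(0.812) = 0.20825; z = 7995.0 × 0.20825 = 1665.0 m.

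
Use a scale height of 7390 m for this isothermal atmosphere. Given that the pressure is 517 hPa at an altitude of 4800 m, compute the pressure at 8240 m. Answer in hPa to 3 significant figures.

Between two levels, P₂ = P₁ exp(−Δz/H) with Δz = z₂ − z₁.
Δz = 8240.0 − 4800.0 = 3440.0 m; Δz/H = 3440.0/7390.0 = 0.46549.
P₂ = 517 × exp(−0.46549) = 517 × 0.62783 = 324.59 hPa.

P ≈ 325 hPa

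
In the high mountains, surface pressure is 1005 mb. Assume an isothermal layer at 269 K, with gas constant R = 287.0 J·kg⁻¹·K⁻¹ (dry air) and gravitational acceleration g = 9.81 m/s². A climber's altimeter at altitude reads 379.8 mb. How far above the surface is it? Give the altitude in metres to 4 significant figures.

Scale height: H = RT/g = 287.0 × 269 / 9.81 = 7869.8 m.
Invert the barometric formula: z = H ln(P₀/P).
P₀/P = 1005/379.8 = 2.6461; ln(2.6461) = 0.97309.
z = 7869.8 × 0.97309 = 7658.0 m.

z ≈ 7658 m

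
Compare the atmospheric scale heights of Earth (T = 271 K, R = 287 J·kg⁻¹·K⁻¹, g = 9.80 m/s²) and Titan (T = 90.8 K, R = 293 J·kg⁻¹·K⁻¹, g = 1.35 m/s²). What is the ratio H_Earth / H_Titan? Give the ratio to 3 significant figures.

H_Earth/H_Titan ≈ 0.403

H = RT/g for each body.
H_Earth = 287 × 271 / 9.80 = 7936.4 m.
H_Titan = 293 × 90.8 / 1.35 = 19707 m.
H_Earth/H_Titan = 7936.4/19707 = 0.40272.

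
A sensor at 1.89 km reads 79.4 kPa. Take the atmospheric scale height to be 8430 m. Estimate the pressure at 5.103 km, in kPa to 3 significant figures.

P ≈ 54.2 kPa

Between two levels, P₂ = P₁ exp(−Δz/H) with Δz = z₂ − z₁.
Δz = 5103.0 − 1890.0 = 3213.0 m; Δz/H = 3213.0/8430.0 = 0.38114.
P₂ = 79.4 × exp(−0.38114) = 79.4 × 0.68308 = 54.237 kPa.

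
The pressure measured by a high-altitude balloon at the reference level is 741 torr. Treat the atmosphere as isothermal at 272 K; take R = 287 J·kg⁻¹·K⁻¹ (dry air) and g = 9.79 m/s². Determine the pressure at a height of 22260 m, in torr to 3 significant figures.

Scale height: H = RT/g = 287 × 272 / 9.79 = 7973.9 m.
Barometric formula: P = P₀ exp(−z/H).
z/H = 22260/7973.9 = 2.7916; exp(−2.7916) = 0.061323.
P = 741 × 0.061323 = 45.440 torr.

P ≈ 45.4 torr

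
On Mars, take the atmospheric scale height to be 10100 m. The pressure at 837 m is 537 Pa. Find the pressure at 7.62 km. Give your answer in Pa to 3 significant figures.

Between two levels, P₂ = P₁ exp(−Δz/H) with Δz = z₂ − z₁.
Δz = 7620.0 − 837.00 = 6783.0 m; Δz/H = 6783.0/10100 = 0.67158.
P₂ = 537 × exp(−0.67158) = 537 × 0.51090 = 274.35 Pa.

P ≈ 274 Pa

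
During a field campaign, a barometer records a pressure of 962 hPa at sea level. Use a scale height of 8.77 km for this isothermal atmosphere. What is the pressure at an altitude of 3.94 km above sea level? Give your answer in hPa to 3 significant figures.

P ≈ 614 hPa

Barometric formula: P = P₀ exp(−z/H).
z/H = 3940.0/8770.0 = 0.44926; exp(−0.44926) = 0.63810.
P = 962 × 0.63810 = 613.85 hPa.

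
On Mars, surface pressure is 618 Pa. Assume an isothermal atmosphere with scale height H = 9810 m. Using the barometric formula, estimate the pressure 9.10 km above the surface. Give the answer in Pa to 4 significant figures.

Barometric formula: P = P₀ exp(−z/H).
z/H = 9100.0/9810.0 = 0.92762; exp(−0.92762) = 0.39549.
P = 618 × 0.39549 = 244.41 Pa.

P ≈ 244.4 Pa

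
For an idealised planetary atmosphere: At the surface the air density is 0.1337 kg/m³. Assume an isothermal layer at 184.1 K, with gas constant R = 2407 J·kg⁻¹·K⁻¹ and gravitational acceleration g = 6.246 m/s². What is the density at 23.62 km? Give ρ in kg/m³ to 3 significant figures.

ρ ≈ 0.0958 kg/m³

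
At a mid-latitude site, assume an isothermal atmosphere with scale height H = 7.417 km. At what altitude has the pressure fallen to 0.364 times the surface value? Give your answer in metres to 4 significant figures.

Set P/P₀ = exp(−z/H) = 0.364, so z = −H ln(0.364).
−ln(0.364) = 1.0106; z = 7417.0 × 1.0106 = 7495.6 m.

z ≈ 7496 m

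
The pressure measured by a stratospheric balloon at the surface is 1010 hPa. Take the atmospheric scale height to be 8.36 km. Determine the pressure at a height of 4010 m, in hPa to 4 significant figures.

P ≈ 625.2 hPa

Barometric formula: P = P₀ exp(−z/H).
z/H = 4010.0/8360.0 = 0.47967; exp(−0.47967) = 0.61899.
P = 1010 × 0.61899 = 625.18 hPa.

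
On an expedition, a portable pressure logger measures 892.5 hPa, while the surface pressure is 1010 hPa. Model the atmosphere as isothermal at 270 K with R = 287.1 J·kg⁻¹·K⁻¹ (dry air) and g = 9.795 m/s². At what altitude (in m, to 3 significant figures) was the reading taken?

z ≈ 979 m

Scale height: H = RT/g = 287.1 × 270 / 9.795 = 7913.9 m.
Invert the barometric formula: z = H ln(P₀/P).
P₀/P = 1010/892.5 = 1.1317; ln(1.1317) = 0.12372.
z = 7913.9 × 0.12372 = 979.11 m.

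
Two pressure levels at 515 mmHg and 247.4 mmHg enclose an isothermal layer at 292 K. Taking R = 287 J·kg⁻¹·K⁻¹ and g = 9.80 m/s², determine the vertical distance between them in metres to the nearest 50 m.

Δz ≈ 6250 m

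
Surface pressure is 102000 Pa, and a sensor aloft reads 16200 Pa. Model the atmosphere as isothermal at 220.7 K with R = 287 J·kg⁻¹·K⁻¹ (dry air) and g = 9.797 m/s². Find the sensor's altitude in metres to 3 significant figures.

Scale height: H = RT/g = 287 × 220.7 / 9.797 = 6465.3 m.
Invert the barometric formula: z = H ln(P₀/P).
P₀/P = 102000/16200 = 6.2963; ln(6.2963) = 1.8400.
z = 6465.3 × 1.8400 = 11896 m.

z ≈ 11900 m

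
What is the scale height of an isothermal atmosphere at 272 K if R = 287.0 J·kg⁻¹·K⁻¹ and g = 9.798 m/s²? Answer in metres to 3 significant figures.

H ≈ 7970 m

The scale height of an isothermal atmosphere is H = RT/g.
H = 287.0 × 272 / 9.798 = 78064/9.798 = 7967.3 m.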